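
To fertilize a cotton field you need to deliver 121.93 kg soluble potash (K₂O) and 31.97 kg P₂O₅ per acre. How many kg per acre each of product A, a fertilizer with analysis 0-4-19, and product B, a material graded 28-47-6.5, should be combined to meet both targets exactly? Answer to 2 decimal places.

637.01 kg product A, 13.81 kg product B

Per-acre balance (a = product A, b = product B):
K₂O: 0.19·a + 0.065·b = 121.93
P₂O₅: 0.04·a + 0.47·b = 31.97
Solving simultaneously: a = 637.013, b = 13.8074.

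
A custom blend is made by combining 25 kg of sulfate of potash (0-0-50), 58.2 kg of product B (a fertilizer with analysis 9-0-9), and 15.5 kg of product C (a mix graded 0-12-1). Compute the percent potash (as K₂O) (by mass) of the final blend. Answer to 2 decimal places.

18.13% K₂O

Total mass = 25 + 58.2 + 15.5 = 98.7 kg.
K₂O mass = 50%×25 + 9%×58.2 + 1%×15.5 = 17.893 kg.
% K₂O = 17.893 / 98.7 = 18.1287%.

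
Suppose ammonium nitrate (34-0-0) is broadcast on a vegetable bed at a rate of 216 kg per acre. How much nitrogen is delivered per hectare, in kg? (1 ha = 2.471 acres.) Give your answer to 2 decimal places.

nitrogen per acre = 216 × 34% = 73.44 kg.
Convert to per hectare: 73.44 × 2.471 = 181.4702 kg.

181.47 kg N per hectare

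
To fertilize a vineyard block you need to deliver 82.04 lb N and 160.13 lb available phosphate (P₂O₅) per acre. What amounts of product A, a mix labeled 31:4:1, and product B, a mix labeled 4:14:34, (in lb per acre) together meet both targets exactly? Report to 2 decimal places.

Let a = lb of product A, b = lb of product B (per acre).
N: 0.31·a + 0.04·b = 82.04
P₂O₅: 0.04·a + 0.14·b = 160.13
Eliminate b: (row1) − 0.04/0.14·(row2) → 0.298571·a = 36.2886, so a = 121.541.
Then b = (160.13 − 0.04·121.541) / 0.14 = 1109.0598.

121.54 lb product A, 1109.06 lb product B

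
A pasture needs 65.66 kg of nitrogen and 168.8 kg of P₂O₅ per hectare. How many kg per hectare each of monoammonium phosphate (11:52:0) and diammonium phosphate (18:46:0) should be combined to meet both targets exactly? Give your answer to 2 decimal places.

4.20 kg monoammonium phosphate, 362.21 kg diammonium phosphate

With a, b = kg per hectare of monoammonium phosphate and diammonium phosphate:
N: 0.11·a + 0.18·b = 65.66
P₂O₅: 0.52·a + 0.46·b = 168.8
Eliminate a: (row1) − 0.11/0.52·(row2) → 0.0826923·b = 29.9523, so b = 362.214.
Back-substitute: a = (65.66 − 0.18·362.214) / 0.11 = 4.19535.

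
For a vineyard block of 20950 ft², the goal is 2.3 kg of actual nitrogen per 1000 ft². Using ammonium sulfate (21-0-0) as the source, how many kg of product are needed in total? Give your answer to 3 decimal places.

Product per 1000 ft² = 2.3 / 21% = 10.9524 kg.
Total product = 10.9524 × 20950 / 1000 = 229.4524 kg.

229.452 kg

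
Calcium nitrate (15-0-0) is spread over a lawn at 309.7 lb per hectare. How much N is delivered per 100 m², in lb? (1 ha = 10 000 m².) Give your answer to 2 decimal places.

nitrogen per hectare = 309.7 × 15% = 46.455 lb.
Convert to per 100 m²: 46.455 × 0.01 = 0.46455 lb.

0.46 lb N per hundred sq m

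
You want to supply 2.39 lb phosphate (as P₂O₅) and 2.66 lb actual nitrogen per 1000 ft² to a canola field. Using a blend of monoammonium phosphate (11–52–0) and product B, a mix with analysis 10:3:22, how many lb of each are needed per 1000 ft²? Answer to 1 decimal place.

3.3 lb monoammonium phosphate, 23.0 lb product B

With a, b = lb per 1000 ft² of monoammonium phosphate and product B:
P₂O₅: 0.52·a + 0.03·b = 2.39
N: 0.11·a + 0.1·b = 2.66
Solving simultaneously: a = 3.26899, b = 23.0041.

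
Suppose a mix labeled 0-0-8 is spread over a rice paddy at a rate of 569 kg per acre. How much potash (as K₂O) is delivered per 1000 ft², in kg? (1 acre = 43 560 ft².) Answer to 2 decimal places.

K₂O per acre = 569 × 8% = 45.52 kg.
Convert to per 1000 ft²: 45.52 × 0.0229568 = 1.044995 kg.

1.04 kg K₂O per thousand sq ft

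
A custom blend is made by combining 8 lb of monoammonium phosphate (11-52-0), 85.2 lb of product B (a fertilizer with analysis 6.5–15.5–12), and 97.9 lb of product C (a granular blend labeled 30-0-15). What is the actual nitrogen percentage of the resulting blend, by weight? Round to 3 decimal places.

Total mass = 8 + 85.2 + 97.9 = 191.1 lb.
N mass = 11%×8 + 6.5%×85.2 + 30%×97.9 = 35.788 lb.
% N = 35.788 / 191.1 = 18.7274%.

18.727% N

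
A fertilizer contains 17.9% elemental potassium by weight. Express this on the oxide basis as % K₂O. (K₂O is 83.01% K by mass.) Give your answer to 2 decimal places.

%K₂O = 17.9 / 0.8301 = 21.5637%.

21.56% K₂O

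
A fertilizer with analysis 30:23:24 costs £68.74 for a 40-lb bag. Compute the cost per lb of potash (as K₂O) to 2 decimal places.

£7.16 per lb K₂O

K₂O in bag = 40 × 24% = 9.6 lb.
Cost per lb K₂O = £68.74 / 9.6 = £7.1604.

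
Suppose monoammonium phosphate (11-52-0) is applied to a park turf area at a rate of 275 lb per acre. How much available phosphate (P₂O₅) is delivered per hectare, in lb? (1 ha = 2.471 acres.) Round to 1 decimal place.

353.4 lb P₂O₅ per hectare

P₂O₅ per acre = 275 × 52% = 143 lb.
Convert to per hectare: 143 × 2.471 = 353.353 lb.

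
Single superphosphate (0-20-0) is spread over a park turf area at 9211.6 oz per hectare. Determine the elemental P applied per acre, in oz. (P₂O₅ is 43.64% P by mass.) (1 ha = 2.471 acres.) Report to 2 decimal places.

P₂O₅ per hectare = 9211.6 × 20% = 1842.32 oz.
Elemental P = 1842.32 × 0.4364 = 803.988 oz per hectare.
Convert to per acre: 803.988 × 0.404694 = 325.3697 oz.

325.37 oz P per acre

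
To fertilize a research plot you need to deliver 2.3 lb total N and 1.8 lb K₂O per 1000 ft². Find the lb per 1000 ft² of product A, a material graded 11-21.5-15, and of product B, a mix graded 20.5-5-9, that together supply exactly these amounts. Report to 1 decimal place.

Per-1000 ft² balance (a = product A, b = product B):
N: 0.11·a + 0.205·b = 2.3
K₂O: 0.15·a + 0.09·b = 1.8
From row1: a = (2.3 − 0.205·b) / 0.11.
Into row2: 0.15·(2.3 − 0.205·b)/0.11 + 0.09·b = 1.8 → b = 7.05036, a = 7.76978.

7.8 lb product A, 7.1 lb product B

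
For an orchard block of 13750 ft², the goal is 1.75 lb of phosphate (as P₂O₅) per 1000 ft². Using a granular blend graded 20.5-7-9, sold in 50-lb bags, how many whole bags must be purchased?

Product per 1000 ft² = 1.75 / 7% = 25 lb.
Total product = 25 × 13750 / 1000 = 343.75 lb.
Bags = ⌈343.75 / 50⌉ = 7.

7 bags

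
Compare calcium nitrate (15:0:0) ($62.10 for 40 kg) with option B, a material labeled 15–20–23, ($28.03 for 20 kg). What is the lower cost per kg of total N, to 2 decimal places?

$9.34 per kg N (option B)

calcium nitrate: N per bag = 40 × 15% = 6 kg; cost = 62.10 / 6 = $10.3500/kg N.
option B: N per bag = 20 × 15% = 3 kg; cost = 28.03 / 3 = $9.3433/kg N.
option B is cheaper.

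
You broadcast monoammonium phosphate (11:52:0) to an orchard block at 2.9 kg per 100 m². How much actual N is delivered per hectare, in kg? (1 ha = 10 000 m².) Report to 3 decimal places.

nitrogen per 100 m² = 2.9 × 11% = 0.319 kg.
Convert to per hectare: 0.319 × 100 = 31.9 kg.

31.900 kg N per hectare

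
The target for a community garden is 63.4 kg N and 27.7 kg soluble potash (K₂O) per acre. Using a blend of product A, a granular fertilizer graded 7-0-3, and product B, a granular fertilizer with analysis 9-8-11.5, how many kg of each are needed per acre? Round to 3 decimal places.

Let a = kg of product A, b = kg of product B (per acre).
N: 0.07·a + 0.09·b = 63.4
K₂O: 0.03·a + 0.115·b = 27.7
Eliminate b: (row1) − 0.09/0.115·(row2) → 0.0465217·a = 41.7217, so a = 896.8224.
Then b = (27.7 − 0.03·896.8224) / 0.115 = 6.91589.

896.822 kg product A, 6.916 kg product B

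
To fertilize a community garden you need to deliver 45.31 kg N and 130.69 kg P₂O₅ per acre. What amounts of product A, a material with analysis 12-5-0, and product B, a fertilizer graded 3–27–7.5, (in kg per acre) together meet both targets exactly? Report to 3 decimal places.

269.029 kg product A, 434.217 kg product B

Per-acre balance (a = product A, b = product B):
N: 0.12·a + 0.03·b = 45.31
P₂O₅: 0.05·a + 0.27·b = 130.69
Eliminate a: (row1) − 0.12/0.05·(row2) → -0.618·b = -268.346, so b = 434.2168.
Back-substitute: a = (45.31 − 0.03·434.2168) / 0.12 = 269.0291.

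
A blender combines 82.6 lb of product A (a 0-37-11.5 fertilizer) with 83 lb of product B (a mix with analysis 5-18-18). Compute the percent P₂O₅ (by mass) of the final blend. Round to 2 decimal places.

Total mass = 82.6 + 83 = 165.6 lb.
P₂O₅ mass = 37%×82.6 + 18%×83 = 45.502 lb.
% P₂O₅ = 45.502 / 165.6 = 27.4771%.

27.48% P₂O₅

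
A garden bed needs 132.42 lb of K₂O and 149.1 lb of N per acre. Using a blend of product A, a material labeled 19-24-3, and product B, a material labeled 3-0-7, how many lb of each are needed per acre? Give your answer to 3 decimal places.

Let a = lb of product A, b = lb of product B (per acre).
K₂O: 0.03·a + 0.07·b = 132.42
N: 0.19·a + 0.03·b = 149.1
Solving simultaneously: a = 521.3226, b = 1668.2903.

521.323 lb product A, 1668.290 lb product B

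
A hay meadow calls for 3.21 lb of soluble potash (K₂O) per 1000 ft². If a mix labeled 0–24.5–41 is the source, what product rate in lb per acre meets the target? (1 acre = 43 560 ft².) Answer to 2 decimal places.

341.04 lb of product per acre

Product per 1000 ft² = 3.21 / 41% = 7.82927 lb.
Convert to per acre: 7.82927 × 43.56 = 341.043 lb.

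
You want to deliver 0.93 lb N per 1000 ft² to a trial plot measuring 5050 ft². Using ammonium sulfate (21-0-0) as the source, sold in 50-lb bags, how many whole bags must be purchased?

1 bags

Product per 1000 ft² = 0.93 / 21% = 4.42857 lb.
Total product = 4.42857 × 5050 / 1000 = 22.3643 lb.
Bags = ⌈22.3643 / 50⌉ = 1.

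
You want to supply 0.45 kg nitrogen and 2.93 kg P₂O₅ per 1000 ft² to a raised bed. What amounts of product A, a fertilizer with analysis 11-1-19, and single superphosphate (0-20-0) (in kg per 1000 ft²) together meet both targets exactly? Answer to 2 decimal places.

Per-1000 ft² balance (a = product A, b = single superphosphate):
N: 0.11·a + 0·b = 0.45
P₂O₅: 0.01·a + 0.2·b = 2.93
Solving simultaneously: a = 4.09091, b = 14.4455.

4.09 kg product A, 14.45 kg single superphosphate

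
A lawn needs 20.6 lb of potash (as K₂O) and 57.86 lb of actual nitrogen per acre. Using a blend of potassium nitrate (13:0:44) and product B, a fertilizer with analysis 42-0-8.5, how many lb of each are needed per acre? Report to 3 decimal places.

Per-acre balance (a = potassium nitrate, b = product B):
K₂O: 0.44·a + 0.085·b = 20.6
N: 0.13·a + 0.42·b = 57.86
From row1: a = (20.6 − 0.085·b) / 0.44.
Into row2: 0.13·(20.6 − 0.085·b)/0.44 + 0.42·b = 57.86 → b = 131.1102, a = 21.4901.

21.490 lb potassium nitrate, 131.110 lb product B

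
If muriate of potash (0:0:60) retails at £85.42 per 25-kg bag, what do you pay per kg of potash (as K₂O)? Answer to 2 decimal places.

K₂O in bag = 25 × 60% = 15 kg.
Cost per kg K₂O = £85.42 / 15 = £5.6947.

£5.69 per kg K₂O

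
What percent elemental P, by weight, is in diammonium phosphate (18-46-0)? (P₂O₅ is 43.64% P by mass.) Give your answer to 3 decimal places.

%P = 46 × 0.4364 = 20.0744%.

20.074% P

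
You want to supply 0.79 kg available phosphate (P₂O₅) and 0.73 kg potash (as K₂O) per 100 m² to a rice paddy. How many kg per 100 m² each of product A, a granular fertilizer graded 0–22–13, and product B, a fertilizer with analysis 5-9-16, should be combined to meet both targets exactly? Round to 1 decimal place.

2.6 kg product A, 2.5 kg product B

Let a = kg of product A, b = kg of product B (per 100 m²).
P₂O₅: 0.22·a + 0.09·b = 0.79
K₂O: 0.13·a + 0.16·b = 0.73
Solving simultaneously: a = 2.58298, b = 2.46383.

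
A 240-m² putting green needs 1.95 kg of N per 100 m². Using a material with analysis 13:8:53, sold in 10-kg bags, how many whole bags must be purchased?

4 bags

Product per 100 m² = 1.95 / 13% = 15 kg.
Total product = 15 × 240 / 100 = 36 kg.
Bags = ⌈36 / 10⌉ = 4.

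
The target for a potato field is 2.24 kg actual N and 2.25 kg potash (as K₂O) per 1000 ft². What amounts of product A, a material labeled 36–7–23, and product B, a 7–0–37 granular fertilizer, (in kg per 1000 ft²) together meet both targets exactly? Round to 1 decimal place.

Let a = kg of product A, b = kg of product B (per 1000 ft²).
N: 0.36·a + 0.07·b = 2.24
K₂O: 0.23·a + 0.37·b = 2.25
Eliminate b: (row1) − 0.07/0.37·(row2) → 0.316486·a = 1.81432, so a = 5.73271.
Then b = (2.25 − 0.23·5.73271) / 0.37 = 2.51751.

5.7 kg product A, 2.5 kg product B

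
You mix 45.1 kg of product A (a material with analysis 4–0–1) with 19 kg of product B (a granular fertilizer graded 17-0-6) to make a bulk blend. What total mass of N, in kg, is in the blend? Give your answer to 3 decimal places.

N mass = 4%×45.1 + 17%×19 = 5.034 kg.

5.034 kg N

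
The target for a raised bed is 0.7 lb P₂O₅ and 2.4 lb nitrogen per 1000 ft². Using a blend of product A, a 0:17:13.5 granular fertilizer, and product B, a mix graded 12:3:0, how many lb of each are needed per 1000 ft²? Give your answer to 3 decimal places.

Per-1000 ft² balance (a = product A, b = product B):
P₂O₅: 0.17·a + 0.03·b = 0.7
N: 0·a + 0.12·b = 2.4
Solving simultaneously: a = 0.588235, b = 20.

0.588 lb product A, 20.000 lb product B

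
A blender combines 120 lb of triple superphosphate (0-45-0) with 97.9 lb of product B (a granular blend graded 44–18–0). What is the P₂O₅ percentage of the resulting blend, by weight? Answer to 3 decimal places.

Total mass = 120 + 97.9 = 217.9 lb.
P₂O₅ mass = 45%×120 + 18%×97.9 = 71.622 lb.
% P₂O₅ = 71.622 / 217.9 = 32.8692%.

32.869% P₂O₅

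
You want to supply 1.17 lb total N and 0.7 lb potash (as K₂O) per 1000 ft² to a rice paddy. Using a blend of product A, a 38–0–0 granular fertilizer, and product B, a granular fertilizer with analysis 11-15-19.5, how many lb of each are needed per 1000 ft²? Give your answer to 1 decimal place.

Let a = lb of product A, b = lb of product B (per 1000 ft²).
N: 0.38·a + 0.11·b = 1.17
K₂O: 0·a + 0.195·b = 0.7
Solving simultaneously: a = 2.03981, b = 3.58974.

2.0 lb product A, 3.6 lb product B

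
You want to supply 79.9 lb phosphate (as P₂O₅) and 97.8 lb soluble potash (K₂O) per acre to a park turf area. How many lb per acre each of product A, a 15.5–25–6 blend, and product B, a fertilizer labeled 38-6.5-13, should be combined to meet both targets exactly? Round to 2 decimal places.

140.91 lb product A, 687.27 lb product B

Let a = lb of product A, b = lb of product B (per acre).
P₂O₅: 0.25·a + 0.065·b = 79.9
K₂O: 0.06·a + 0.13·b = 97.8
Solving simultaneously: a = 140.909, b = 687.273.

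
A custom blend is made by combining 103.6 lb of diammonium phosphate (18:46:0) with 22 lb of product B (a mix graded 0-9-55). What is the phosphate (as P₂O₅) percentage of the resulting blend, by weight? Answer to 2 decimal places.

39.52% P₂O₅

Total mass = 103.6 + 22 = 125.6 lb.
P₂O₅ mass = 46%×103.6 + 9%×22 = 49.636 lb.
% P₂O₅ = 49.636 / 125.6 = 39.5191%.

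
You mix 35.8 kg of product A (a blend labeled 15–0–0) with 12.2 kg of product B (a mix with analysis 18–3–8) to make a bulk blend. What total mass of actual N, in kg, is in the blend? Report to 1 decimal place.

N mass = 15%×35.8 + 18%×12.2 = 7.566 kg.

7.6 kg N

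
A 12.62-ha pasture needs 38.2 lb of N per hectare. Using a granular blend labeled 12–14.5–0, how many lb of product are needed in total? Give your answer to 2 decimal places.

Product per hectare = 38.2 / 12% = 318.333 lb.
Total product = 318.333 × 12.62 = 4017.367 lb.

4017.37 lb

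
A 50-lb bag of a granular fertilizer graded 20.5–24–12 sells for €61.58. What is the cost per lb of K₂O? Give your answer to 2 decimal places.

€10.26 per lb K₂O

K₂O in bag = 50 × 12% = 6 lb.
Cost per lb K₂O = €61.58 / 6 = €10.2633.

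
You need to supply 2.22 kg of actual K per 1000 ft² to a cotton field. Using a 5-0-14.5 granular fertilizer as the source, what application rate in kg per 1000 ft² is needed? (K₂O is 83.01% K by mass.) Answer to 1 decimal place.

18.4 kg of product per thousand sq ft

As K₂O: 2.22 / 0.8301 = 2.67438 kg per 1000 ft².
Product per 1000 ft² = 2.67438 / 14.5% = 18.444 kg.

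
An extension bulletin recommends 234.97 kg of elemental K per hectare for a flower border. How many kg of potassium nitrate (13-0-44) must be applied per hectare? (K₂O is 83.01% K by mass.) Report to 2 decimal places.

As K₂O: 234.97 / 0.8301 = 283.062 kg per hectare.
Product per hectare = 283.062 / 44% = 643.323 kg.

643.32 kg of product per hectare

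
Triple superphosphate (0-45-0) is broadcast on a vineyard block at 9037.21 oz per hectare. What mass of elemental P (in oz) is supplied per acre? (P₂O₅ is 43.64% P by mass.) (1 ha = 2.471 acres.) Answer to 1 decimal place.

718.2 oz P per acre

P₂O₅ per hectare = 9037.21 × 45% = 4066.74 oz.
Elemental P = 4066.74 × 0.4364 = 1774.73 oz per hectare.
Convert to per acre: 1774.73 × 0.404694 = 718.222 oz.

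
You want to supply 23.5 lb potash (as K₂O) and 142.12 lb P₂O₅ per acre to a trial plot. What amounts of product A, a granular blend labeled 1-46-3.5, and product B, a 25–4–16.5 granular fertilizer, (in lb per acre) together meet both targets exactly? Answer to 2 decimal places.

Per-acre balance (a = product A, b = product B):
K₂O: 0.035·a + 0.165·b = 23.5
P₂O₅: 0.46·a + 0.04·b = 142.12
Eliminate a: (row1) − 0.035/0.46·(row2) → 0.161957·b = 12.6865, so b = 78.3329.
Back-substitute: a = (23.5 − 0.165·78.3329) / 0.035 = 302.14497.

302.14 lb product A, 78.33 lb product B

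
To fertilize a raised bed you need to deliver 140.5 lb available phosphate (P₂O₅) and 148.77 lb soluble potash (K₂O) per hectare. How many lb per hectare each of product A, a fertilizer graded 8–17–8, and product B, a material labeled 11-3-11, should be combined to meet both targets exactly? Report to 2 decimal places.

With a, b = lb per hectare of product A and product B:
P₂O₅: 0.17·a + 0.03·b = 140.5
K₂O: 0.08·a + 0.11·b = 148.77
Eliminate a: (row1) − 0.17/0.08·(row2) → -0.20375·b = -175.636, so b = 862.018.
Back-substitute: a = (140.5 − 0.03·862.018) / 0.17 = 674.3497.

674.35 lb product A, 862.02 lb product B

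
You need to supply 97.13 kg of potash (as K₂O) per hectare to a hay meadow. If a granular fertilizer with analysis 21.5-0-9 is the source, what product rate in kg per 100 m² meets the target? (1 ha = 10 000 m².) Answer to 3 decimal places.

Product per hectare = 97.13 / 9% = 1079.22 kg.
Convert to per 100 m²: 1079.22 × 0.01 = 10.7922 kg.

10.792 kg of product per hundred sq m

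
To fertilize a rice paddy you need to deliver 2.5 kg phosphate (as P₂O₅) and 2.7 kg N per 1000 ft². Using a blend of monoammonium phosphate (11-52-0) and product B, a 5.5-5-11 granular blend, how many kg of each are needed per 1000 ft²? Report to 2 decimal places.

0.11 kg monoammonium phosphate, 48.87 kg product B

Per-1000 ft² balance (a = monoammonium phosphate, b = product B):
P₂O₅: 0.52·a + 0.05·b = 2.5
N: 0.11·a + 0.055·b = 2.7
Eliminate a: (row1) − 0.52/0.11·(row2) → -0.21·b = -10.2636, so b = 48.8745.
Back-substitute: a = (2.5 − 0.05·48.8745) / 0.52 = 0.108225.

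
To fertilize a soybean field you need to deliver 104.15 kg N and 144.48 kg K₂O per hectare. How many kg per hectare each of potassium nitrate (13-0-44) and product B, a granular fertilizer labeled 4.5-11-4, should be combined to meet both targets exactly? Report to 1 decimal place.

160.0 kg potassium nitrate, 1852.3 kg product B

With a, b = kg per hectare of potassium nitrate and product B:
N: 0.13·a + 0.045·b = 104.15
K₂O: 0.44·a + 0.04·b = 144.48
Solving simultaneously: a = 159.973, b = 1852.301.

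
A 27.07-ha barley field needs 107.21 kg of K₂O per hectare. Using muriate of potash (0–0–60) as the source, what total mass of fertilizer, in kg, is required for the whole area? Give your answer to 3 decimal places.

4836.958 kg

Product per hectare = 107.21 / 60% = 178.683 kg.
Total product = 178.683 × 27.07 = 4836.9578 kg.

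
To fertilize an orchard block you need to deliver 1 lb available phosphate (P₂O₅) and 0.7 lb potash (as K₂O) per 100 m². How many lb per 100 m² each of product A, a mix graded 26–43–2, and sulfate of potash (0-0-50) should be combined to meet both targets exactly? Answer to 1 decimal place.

2.3 lb product A, 1.3 lb sulfate of potash

With a, b = lb per 100 m² of product A and sulfate of potash:
P₂O₅: 0.43·a + 0·b = 1
K₂O: 0.02·a + 0.5·b = 0.7
Solving simultaneously: a = 2.32558, b = 1.30698.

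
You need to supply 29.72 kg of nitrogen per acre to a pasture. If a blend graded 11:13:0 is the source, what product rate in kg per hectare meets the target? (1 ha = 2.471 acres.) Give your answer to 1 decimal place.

667.6 kg of product per hectare

Product per acre = 29.72 / 11% = 270.182 kg.
Convert to per hectare: 270.182 × 2.471 = 667.619 kg.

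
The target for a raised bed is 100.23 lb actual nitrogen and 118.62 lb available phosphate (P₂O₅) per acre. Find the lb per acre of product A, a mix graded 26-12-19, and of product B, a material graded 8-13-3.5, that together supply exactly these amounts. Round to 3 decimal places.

146.293 lb product A, 777.421 lb product B

Let a = lb of product A, b = lb of product B (per acre).
N: 0.26·a + 0.08·b = 100.23
P₂O₅: 0.12·a + 0.13·b = 118.62
Solving simultaneously: a = 146.2934, b = 777.42149.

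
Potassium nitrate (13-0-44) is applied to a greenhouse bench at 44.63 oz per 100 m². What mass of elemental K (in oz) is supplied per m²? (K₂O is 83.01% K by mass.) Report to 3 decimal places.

0.163 oz K per sq m

K₂O per 100 m² = 44.63 × 44% = 19.6372 oz.
Elemental K = 19.6372 × 0.8301 = 16.3008 oz per 100 m².
Convert to per m²: 16.3008 × 0.01 = 0.163008 oz.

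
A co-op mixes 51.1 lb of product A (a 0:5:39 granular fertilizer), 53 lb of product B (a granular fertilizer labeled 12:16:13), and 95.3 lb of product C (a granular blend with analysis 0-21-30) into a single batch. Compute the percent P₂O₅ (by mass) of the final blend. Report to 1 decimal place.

Total mass = 51.1 + 53 + 95.3 = 199.4 lb.
P₂O₅ mass = 5%×51.1 + 16%×53 + 21%×95.3 = 31.048 lb.
% P₂O₅ = 31.048 / 199.4 = 15.5707%.

15.6% P₂O₅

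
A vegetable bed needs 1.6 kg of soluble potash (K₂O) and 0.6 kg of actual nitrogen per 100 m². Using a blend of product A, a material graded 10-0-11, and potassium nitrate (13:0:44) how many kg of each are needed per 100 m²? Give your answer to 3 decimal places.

1.886 kg product A, 3.165 kg potassium nitrate

With a, b = kg per 100 m² of product A and potassium nitrate:
K₂O: 0.11·a + 0.44·b = 1.6
N: 0.1·a + 0.13·b = 0.6
Solving simultaneously: a = 1.88552, b = 3.16498.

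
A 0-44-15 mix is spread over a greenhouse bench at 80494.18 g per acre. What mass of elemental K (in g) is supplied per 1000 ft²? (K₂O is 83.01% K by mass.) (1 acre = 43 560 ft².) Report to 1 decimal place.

K₂O per acre = 80494.18 × 15% = 12074.1 g.
Elemental K = 12074.1 × 0.8301 = 10022.7 g per acre.
Convert to per 1000 ft²: 10022.7 × 0.0229568 = 230.09 g.

230.1 g K per thousand sq ft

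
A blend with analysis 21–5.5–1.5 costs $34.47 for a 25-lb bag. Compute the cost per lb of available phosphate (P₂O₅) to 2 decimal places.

$25.07 per lb P₂O₅

P₂O₅ in bag = 25 × 5.5% = 1.375 lb.
Cost per lb P₂O₅ = $34.47 / 1.375 = $25.0691.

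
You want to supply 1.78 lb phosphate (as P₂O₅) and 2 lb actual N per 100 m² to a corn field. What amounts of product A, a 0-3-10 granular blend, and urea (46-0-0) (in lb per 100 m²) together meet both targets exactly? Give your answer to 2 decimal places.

59.33 lb product A, 4.35 lb urea

With a, b = lb per 100 m² of product A and urea:
P₂O₅: 0.03·a + 0·b = 1.78
N: 0·a + 0.46·b = 2
Solving simultaneously: a = 59.3333, b = 4.34783.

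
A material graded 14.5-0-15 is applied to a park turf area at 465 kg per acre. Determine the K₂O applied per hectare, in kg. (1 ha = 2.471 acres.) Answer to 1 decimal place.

172.4 kg K₂O per hectare

K₂O per acre = 465 × 15% = 69.75 kg.
Convert to per hectare: 69.75 × 2.471 = 172.352 kg.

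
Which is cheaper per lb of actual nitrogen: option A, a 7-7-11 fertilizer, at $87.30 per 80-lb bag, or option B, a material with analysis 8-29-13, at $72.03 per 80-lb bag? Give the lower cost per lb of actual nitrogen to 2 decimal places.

option A: N per bag = 80 × 7% = 5.6 lb; cost = 87.30 / 5.6 = $15.5893/lb N.
option B: N per bag = 80 × 8% = 6.4 lb; cost = 72.03 / 6.4 = $11.2547/lb N.
option B is cheaper.

$11.25 per lb N (option B)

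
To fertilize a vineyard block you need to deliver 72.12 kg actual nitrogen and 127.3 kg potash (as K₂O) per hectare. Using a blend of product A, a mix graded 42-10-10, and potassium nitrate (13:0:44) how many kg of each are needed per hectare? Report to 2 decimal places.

Let a = kg of product A, b = kg of potassium nitrate (per hectare).
N: 0.42·a + 0.13·b = 72.12
K₂O: 0.1·a + 0.44·b = 127.3
Solving simultaneously: a = 88.3807, b = 269.232.

88.38 kg product A, 269.23 kg potassium nitrate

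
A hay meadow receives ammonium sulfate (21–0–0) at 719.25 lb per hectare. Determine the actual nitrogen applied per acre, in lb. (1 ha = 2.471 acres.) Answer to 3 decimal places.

61.126 lb N per acre

nitrogen per hectare = 719.25 × 21% = 151.042 lb.
Convert to per acre: 151.042 × 0.404694 = 61.1261 lb.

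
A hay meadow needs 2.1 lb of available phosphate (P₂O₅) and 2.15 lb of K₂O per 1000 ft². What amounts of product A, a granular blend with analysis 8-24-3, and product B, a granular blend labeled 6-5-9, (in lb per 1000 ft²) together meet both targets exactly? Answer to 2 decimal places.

4.05 lb product A, 22.54 lb product B

Let a = lb of product A, b = lb of product B (per 1000 ft²).
P₂O₅: 0.24·a + 0.05·b = 2.1
K₂O: 0.03·a + 0.09·b = 2.15
From row1: a = (2.1 − 0.05·b) / 0.24.
Into row2: 0.03·(2.1 − 0.05·b)/0.24 + 0.09·b = 2.15 → b = 22.5373, a = 4.05473.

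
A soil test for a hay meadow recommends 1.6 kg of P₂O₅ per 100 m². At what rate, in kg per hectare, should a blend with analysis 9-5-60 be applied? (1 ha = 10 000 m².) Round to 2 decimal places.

3200.00 kg of product per hectare

Product per 100 m² = 1.6 / 5% = 32 kg.
Convert to per hectare: 32 × 100 = 3200 kg.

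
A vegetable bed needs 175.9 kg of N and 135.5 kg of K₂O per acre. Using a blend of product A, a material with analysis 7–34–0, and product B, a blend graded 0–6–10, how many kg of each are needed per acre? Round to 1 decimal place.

With a, b = kg per acre of product A and product B:
N: 0.07·a + 0·b = 175.9
K₂O: 0·a + 0.1·b = 135.5
Solving simultaneously: a = 2512.86, b = 1355.

2512.9 kg product A, 1355.0 kg product B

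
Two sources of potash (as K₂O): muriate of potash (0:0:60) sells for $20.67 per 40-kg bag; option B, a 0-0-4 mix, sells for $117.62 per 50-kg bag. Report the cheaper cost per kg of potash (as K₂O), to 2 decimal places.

muriate of potash: K₂O per bag = 40 × 60% = 24 kg; cost = 20.67 / 24 = $0.8613/kg K₂O.
option B: K₂O per bag = 50 × 4% = 2 kg; cost = 117.62 / 2 = $58.8100/kg K₂O.
muriate of potash is cheaper.

$0.86 per kg K₂O (muriate of potash)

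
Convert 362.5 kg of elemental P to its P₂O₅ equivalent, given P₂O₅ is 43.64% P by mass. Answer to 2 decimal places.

830.66 kg P₂O₅

P₂O₅ = 362.5 / 0.4364 = 830.6599 kg.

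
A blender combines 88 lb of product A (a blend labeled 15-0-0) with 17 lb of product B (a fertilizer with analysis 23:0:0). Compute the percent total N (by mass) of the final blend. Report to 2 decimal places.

Total mass = 88 + 17 = 105 lb.
N mass = 15%×88 + 23%×17 = 17.11 lb.
% N = 17.11 / 105 = 16.2952%.

16.30% N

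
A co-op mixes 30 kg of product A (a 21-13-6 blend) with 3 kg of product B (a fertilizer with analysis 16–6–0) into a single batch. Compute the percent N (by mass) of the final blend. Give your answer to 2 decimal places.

20.55% N

Total mass = 30 + 3 = 33 kg.
N mass = 21%×30 + 16%×3 = 6.78 kg.
% N = 6.78 / 33 = 20.5455%.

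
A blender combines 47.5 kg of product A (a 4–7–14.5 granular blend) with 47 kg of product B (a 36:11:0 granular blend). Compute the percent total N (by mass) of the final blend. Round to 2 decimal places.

19.92% N

Total mass = 47.5 + 47 = 94.5 kg.
N mass = 4%×47.5 + 36%×47 = 18.82 kg.
% N = 18.82 / 94.5 = 19.9153%.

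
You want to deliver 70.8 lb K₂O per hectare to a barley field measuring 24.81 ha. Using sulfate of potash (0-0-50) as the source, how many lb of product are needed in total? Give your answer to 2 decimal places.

Product per hectare = 70.8 / 50% = 141.6 lb.
Total product = 141.6 × 24.81 = 3513.096 lb.

3513.10 lb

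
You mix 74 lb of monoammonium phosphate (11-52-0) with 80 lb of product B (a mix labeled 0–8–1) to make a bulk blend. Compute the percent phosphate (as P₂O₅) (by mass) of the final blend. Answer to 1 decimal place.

Total mass = 74 + 80 = 154 lb.
P₂O₅ mass = 52%×74 + 8%×80 = 44.88 lb.
% P₂O₅ = 44.88 / 154 = 29.1429%.

29.1% P₂O₅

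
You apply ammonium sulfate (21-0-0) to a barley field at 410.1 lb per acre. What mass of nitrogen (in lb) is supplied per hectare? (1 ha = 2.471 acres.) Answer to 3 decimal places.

212.805 lb N per hectare

nitrogen per acre = 410.1 × 21% = 86.121 lb.
Convert to per hectare: 86.121 × 2.471 = 212.80499 lb.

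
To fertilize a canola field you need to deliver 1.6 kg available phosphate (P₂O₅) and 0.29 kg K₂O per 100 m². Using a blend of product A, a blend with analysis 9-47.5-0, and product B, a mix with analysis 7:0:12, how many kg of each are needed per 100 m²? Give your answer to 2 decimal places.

3.37 kg product A, 2.42 kg product B

Let a = kg of product A, b = kg of product B (per 100 m²).
P₂O₅: 0.475·a + 0·b = 1.6
K₂O: 0·a + 0.12·b = 0.29
Solving simultaneously: a = 3.36842, b = 2.41667.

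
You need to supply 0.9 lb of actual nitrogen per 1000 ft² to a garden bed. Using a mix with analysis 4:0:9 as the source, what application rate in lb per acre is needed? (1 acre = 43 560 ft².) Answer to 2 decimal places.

980.10 lb of product per acre

Product per 1000 ft² = 0.9 / 4% = 22.5 lb.
Convert to per acre: 22.5 × 43.56 = 980.1 lb.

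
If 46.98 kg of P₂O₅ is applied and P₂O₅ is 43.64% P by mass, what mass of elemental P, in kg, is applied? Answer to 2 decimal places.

P = 46.98 × 0.4364 = 20.5021 kg.

20.50 kg P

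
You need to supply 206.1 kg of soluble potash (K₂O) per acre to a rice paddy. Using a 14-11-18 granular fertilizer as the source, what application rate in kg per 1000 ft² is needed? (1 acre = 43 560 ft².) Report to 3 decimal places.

26.286 kg of product per thousand sq ft

Product per acre = 206.1 / 18% = 1145 kg.
Convert to per 1000 ft²: 1145 × 0.0229568 = 26.2856 kg.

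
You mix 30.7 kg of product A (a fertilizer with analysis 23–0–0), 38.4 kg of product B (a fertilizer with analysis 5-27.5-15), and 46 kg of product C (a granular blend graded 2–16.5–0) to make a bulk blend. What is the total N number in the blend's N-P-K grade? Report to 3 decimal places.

8.602% N

Total mass = 30.7 + 38.4 + 46 = 115.1 kg.
N mass = 23%×30.7 + 5%×38.4 + 2%×46 = 9.901 kg.
% N = 9.901 / 115.1 = 8.60209%.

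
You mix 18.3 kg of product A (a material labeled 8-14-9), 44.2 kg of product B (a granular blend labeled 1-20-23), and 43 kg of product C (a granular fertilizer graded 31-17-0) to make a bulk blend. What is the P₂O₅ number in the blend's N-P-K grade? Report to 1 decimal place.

Total mass = 18.3 + 44.2 + 43 = 105.5 kg.
P₂O₅ mass = 14%×18.3 + 20%×44.2 + 17%×43 = 18.712 kg.
% P₂O₅ = 18.712 / 105.5 = 17.7365%.

17.7% P₂O₅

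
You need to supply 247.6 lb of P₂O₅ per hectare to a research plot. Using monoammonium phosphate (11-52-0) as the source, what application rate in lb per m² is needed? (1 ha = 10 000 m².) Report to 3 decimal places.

Product per hectare = 247.6 / 52% = 476.154 lb.
Convert to per m²: 476.154 × 0.0001 = 0.0476154 lb.

0.048 lb of product per sq m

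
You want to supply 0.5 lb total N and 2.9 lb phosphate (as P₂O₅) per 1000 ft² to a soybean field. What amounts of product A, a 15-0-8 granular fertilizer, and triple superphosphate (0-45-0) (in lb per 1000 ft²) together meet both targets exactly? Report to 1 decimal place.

Per-1000 ft² balance (a = product A, b = triple superphosphate):
N: 0.15·a + 0·b = 0.5
P₂O₅: 0·a + 0.45·b = 2.9
Solving simultaneously: a = 3.33333, b = 6.44444.

3.3 lb product A, 6.4 lb triple superphosphate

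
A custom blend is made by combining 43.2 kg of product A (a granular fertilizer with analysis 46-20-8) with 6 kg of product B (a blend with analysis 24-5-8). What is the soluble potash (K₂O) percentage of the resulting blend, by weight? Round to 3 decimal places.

8.000% K₂O

Total mass = 43.2 + 6 = 49.2 kg.
K₂O mass = 8%×43.2 + 8%×6 = 3.936 kg.
% K₂O = 3.936 / 49.2 = 8%.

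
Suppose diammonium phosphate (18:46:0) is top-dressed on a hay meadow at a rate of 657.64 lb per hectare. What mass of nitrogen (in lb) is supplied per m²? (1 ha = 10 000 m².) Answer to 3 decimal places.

0.012 lb N per sq m

nitrogen per hectare = 657.64 × 18% = 118.375 lb.
Convert to per m²: 118.375 × 0.0001 = 0.0118375 lb.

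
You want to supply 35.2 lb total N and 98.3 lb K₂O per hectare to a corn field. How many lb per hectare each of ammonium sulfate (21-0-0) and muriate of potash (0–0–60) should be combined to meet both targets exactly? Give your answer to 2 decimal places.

167.62 lb ammonium sulfate, 163.83 lb muriate of potash

Per-hectare balance (a = ammonium sulfate, b = muriate of potash):
N: 0.21·a + 0·b = 35.2
K₂O: 0·a + 0.6·b = 98.3
Solving simultaneously: a = 167.619, b = 163.833.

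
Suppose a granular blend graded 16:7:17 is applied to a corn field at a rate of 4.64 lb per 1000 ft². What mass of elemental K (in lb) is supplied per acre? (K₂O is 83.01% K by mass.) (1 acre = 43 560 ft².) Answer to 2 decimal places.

K₂O per 1000 ft² = 4.64 × 17% = 0.7888 lb.
Elemental K = 0.7888 × 0.8301 = 0.654783 lb per 1000 ft².
Convert to per acre: 0.654783 × 43.56 = 28.5223 lb.

28.52 lb K per acre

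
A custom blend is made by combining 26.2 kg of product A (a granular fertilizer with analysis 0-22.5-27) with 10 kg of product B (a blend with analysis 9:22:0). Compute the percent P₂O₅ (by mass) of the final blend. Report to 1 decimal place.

22.4% P₂O₅

Total mass = 26.2 + 10 = 36.2 kg.
P₂O₅ mass = 22.5%×26.2 + 22%×10 = 8.095 kg.
% P₂O₅ = 8.095 / 36.2 = 22.3619%.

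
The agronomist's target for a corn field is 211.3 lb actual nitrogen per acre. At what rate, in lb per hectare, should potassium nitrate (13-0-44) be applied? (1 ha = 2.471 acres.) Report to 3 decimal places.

4016.325 lb of product per hectare

Product per acre = 211.3 / 13% = 1625.38 lb.
Convert to per hectare: 1625.38 × 2.471 = 4016.3254 lb.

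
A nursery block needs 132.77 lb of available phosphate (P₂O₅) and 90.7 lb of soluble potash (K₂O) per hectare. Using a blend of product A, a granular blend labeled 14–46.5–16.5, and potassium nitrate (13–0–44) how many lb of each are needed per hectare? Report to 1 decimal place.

With a, b = lb per hectare of product A and potassium nitrate:
P₂O₅: 0.465·a + 0·b = 132.77
K₂O: 0.165·a + 0.44·b = 90.7
Solving simultaneously: a = 285.527, b = 99.0638.

285.5 lb product A, 99.1 lb potassium nitrate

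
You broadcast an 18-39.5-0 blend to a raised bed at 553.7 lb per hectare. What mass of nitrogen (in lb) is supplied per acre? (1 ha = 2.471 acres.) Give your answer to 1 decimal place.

nitrogen per hectare = 553.7 × 18% = 99.666 lb.
Convert to per acre: 99.666 × 0.404694 = 40.3343 lb.

40.3 lb N per acre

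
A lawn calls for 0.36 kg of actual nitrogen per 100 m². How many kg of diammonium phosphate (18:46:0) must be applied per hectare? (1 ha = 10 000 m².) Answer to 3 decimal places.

200.000 kg of product per hectare

Product per 100 m² = 0.36 / 18% = 2 kg.
Convert to per hectare: 2 × 100 = 200 kg.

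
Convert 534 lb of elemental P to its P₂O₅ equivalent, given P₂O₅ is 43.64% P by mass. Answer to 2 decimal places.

P₂O₅ = 534 / 0.4364 = 1223.648 lb.

1223.65 lb P₂O₅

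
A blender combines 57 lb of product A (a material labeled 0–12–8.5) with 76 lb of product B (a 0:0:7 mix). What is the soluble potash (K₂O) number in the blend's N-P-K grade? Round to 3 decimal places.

Total mass = 57 + 76 = 133 lb.
K₂O mass = 8.5%×57 + 7%×76 = 10.165 lb.
% K₂O = 10.165 / 133 = 7.64286%.

7.643% K₂O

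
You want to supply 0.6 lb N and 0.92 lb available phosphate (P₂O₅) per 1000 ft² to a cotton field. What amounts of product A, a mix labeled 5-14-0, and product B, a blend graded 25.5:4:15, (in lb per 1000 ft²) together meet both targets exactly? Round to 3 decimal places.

6.249 lb product A, 1.128 lb product B

Per-1000 ft² balance (a = product A, b = product B):
N: 0.05·a + 0.255·b = 0.6
P₂O₅: 0.14·a + 0.04·b = 0.92
From row1: a = (0.6 − 0.255·b) / 0.05.
Into row2: 0.14·(0.6 − 0.255·b)/0.05 + 0.04·b = 0.92 → b = 1.1276, a = 6.24926.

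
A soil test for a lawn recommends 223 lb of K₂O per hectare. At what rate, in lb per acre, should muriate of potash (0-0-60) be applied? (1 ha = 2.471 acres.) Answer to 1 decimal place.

150.4 lb of product per acre

Product per hectare = 223 / 60% = 371.667 lb.
Convert to per acre: 371.667 × 0.404694 = 150.411 lb.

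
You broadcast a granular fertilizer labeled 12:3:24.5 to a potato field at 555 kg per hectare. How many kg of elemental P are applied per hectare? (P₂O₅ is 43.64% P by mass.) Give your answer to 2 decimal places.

7.27 kg P per hectare

P₂O₅ per hectare = 555 × 3% = 16.65 kg.
Elemental P = 16.65 × 0.4364 = 7.26606 kg per hectare.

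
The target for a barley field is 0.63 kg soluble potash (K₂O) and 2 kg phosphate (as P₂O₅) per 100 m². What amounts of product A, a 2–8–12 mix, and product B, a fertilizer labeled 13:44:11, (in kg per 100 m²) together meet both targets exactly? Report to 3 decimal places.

With a, b = kg per 100 m² of product A and product B:
K₂O: 0.12·a + 0.11·b = 0.63
P₂O₅: 0.08·a + 0.44·b = 2
Eliminate b: (row1) − 0.11/0.44·(row2) → 0.1·a = 0.13, so a = 1.3.
Then b = (2 − 0.08·1.3) / 0.44 = 4.30909.

1.300 kg product A, 4.309 kg product B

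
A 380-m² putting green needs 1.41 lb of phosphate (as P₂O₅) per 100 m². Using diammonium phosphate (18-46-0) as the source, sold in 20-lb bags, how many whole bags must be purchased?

1 bags

Product per 100 m² = 1.41 / 46% = 3.06522 lb.
Total product = 3.06522 × 380 / 100 = 11.6478 lb.
Bags = ⌈11.6478 / 20⌉ = 1.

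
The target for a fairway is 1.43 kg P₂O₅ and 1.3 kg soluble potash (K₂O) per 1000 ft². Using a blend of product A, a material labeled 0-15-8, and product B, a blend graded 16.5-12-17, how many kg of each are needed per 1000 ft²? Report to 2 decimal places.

With a, b = kg per 1000 ft² of product A and product B:
P₂O₅: 0.15·a + 0.12·b = 1.43
K₂O: 0.08·a + 0.17·b = 1.3
Eliminate a: (row1) − 0.15/0.08·(row2) → -0.19875·b = -1.0075, so b = 5.06918.
Back-substitute: a = (1.43 − 0.12·5.06918) / 0.15 = 5.47799.

5.48 kg product A, 5.07 kg product B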